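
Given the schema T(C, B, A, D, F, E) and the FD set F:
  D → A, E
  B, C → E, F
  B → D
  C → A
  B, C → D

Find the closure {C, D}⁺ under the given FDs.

{A, C, D, E}

Start with {C, D}.
D → A, E applies; add {A, E} → now {A, C, D, E}.
No further FD applies.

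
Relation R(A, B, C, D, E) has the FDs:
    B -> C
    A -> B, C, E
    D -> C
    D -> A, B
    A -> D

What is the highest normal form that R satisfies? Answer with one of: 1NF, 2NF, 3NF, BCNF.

Candidate keys: {A}, {D}. Prime attributes: {A, D}.
For B -> C we have {B}⁺ = {B, C}; {B} is not a superkey, so BCNF fails.
B -> C determines the non-prime attribute {C} from a non-superkey — 3NF is violated.
With only single-attribute keys there can be no partial dependency, so 2NF holds.

2NF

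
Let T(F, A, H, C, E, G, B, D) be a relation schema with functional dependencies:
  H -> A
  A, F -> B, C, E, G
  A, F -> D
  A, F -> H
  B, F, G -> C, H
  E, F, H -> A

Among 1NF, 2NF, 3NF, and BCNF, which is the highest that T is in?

3NF

Candidate keys: {A, F}, {B, F, G}, {F, H}. Prime attributes: {A, B, F, G, H}.
H -> A: {H}⁺ = {A, H}, which is not all of the attributes, so the left side is not a superkey — BCNF is violated.
But every attribute on its right side ({A}) is prime, and the same holds for every other non-superkey FD, so 3NF still holds.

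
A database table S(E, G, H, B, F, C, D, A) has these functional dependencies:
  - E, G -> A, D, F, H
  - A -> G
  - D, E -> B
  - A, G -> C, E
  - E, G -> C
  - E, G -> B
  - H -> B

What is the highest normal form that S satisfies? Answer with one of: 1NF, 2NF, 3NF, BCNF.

Candidate keys: {A}, {E, G}. Prime attributes: {A, E, G}.
D, E -> B breaks BCNF: {D, E}⁺ = {B, D, E}, so {D, E} is not a superkey.
D, E -> B determines the non-prime attribute {B} from a non-superkey — 3NF is violated.
No non-prime attribute depends on a proper subset of any candidate key, so 2NF holds.

2NF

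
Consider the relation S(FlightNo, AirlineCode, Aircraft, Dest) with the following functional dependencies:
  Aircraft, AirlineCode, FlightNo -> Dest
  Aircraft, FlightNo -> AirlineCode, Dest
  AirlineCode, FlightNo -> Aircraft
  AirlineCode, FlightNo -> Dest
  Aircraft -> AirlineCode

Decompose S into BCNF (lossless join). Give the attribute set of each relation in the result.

Candidate keys of the original relation: {Aircraft, FlightNo}, {AirlineCode, FlightNo}.
{Aircraft, AirlineCode, Dest, FlightNo}: {Aircraft} determines {Aircraft, AirlineCode} here but is not a superkey — split on Aircraft -> AirlineCode, giving {Aircraft, AirlineCode} and {Aircraft, Dest, FlightNo}.
{Aircraft, AirlineCode}: every determinant is a superkey — BCNF.
{Aircraft, Dest, FlightNo}: every determinant is a superkey — BCNF.

{Aircraft, AirlineCode}; {Aircraft, Dest, FlightNo}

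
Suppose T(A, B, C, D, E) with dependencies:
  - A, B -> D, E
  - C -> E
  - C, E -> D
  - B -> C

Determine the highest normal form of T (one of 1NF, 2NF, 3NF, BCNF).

Candidate key: {A, B}. Prime attributes: {A, B}.
C -> E: {C}⁺ = {C, D, E}, which is not all of the attributes, so the left side is not a superkey — BCNF is violated.
Because {E} is non-prime and the left side of C -> E is not a superkey, the relation is not in 3NF.
Since {B} ⊂ {A, B} and {B}⁺ ⊇ {C, D, E} with {C, D, E} non-prime, there is a partial dependency; 2NF fails.

1NF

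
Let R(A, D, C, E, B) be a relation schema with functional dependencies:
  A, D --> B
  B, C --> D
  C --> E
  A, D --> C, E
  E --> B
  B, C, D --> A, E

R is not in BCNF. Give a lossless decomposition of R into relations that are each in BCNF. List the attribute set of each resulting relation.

Candidate keys of the original relation: {A, D}, {C}.
{A, B, C, D, E}: {E} determines {B, E} here but is not a superkey — split on E --> B, giving {B, E} and {A, C, D, E}.
{B, E} has no BCNF violation.
{A, C, D, E} has no BCNF violation.

{A, C, D, E}; {B, E}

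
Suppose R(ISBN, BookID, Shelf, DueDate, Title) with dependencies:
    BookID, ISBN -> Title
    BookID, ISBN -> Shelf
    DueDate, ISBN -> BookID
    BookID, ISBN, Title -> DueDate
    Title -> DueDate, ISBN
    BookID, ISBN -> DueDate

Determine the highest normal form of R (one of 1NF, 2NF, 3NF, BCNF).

Candidate keys: {BookID, ISBN}, {DueDate, ISBN}, {Title}. Prime attributes: {BookID, DueDate, ISBN, Title}.
Each dependency's left side is a superkey — BCNF holds.

BCNF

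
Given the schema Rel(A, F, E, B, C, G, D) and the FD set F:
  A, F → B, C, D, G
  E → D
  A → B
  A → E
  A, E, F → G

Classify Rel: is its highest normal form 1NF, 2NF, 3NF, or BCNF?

Candidate key: {A, F}. Prime attributes: {A, F}.
E → D: {E}⁺ = {D, E}, which is not all of the attributes, so the left side is not a superkey — BCNF is violated.
Because {D} is non-prime and the left side of E → D is not a superkey, the relation is not in 3NF.
The proper key subset {A} of {A, F} determines non-prime {B, D, E}, so the relation is not even in 2NF.

1NF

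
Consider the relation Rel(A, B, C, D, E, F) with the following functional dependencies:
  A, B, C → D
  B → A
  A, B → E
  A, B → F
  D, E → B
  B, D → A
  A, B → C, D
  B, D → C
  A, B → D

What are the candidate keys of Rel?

{B}, {D, E}

{B} is a candidate key since {B}⁺ = {A, B, C, D, E, F} covers every attribute.
{D, E} is a candidate key since {D, E}⁺ = {A, B, C, D, E, F} covers every attribute.
Any other superkey properly contains one of these, so there are no further candidate keys.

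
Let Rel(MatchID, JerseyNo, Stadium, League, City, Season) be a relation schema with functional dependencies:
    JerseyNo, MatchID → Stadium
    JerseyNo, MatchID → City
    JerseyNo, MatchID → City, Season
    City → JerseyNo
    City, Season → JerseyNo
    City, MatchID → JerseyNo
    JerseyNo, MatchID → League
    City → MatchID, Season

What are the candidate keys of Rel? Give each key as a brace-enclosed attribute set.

{City}⁺ = {City, JerseyNo, League, MatchID, Season, Stadium} — all of the relation — so {City} is a candidate key.
{JerseyNo, MatchID}⁺ = {City, JerseyNo, League, MatchID, Season, Stadium} — all of the relation — so {JerseyNo, MatchID} is a candidate key.
No proper subset of any of these is a key, and no other minimal superkey exists.

{City}, {JerseyNo, MatchID}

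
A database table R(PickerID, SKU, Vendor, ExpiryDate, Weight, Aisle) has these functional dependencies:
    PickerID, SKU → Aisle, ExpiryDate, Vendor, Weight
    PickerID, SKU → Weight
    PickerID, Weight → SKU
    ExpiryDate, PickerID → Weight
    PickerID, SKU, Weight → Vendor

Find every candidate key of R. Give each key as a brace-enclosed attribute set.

No FD produces {PickerID}, so it must be in every candidate key.
{ExpiryDate, PickerID}⁺ = {Aisle, ExpiryDate, PickerID, SKU, Vendor, Weight}, which is every attribute, so {ExpiryDate, PickerID} is a candidate key.
{PickerID, SKU}⁺ = {Aisle, ExpiryDate, PickerID, SKU, Vendor, Weight}, which is every attribute, so {PickerID, SKU} is a candidate key.
{PickerID, Weight}⁺ = {Aisle, ExpiryDate, PickerID, SKU, Vendor, Weight}, which is every attribute, so {PickerID, Weight} is a candidate key.
Any other superkey properly contains one of these, so there are no further candidate keys.

{ExpiryDate, PickerID}, {PickerID, SKU}, {PickerID, Weight}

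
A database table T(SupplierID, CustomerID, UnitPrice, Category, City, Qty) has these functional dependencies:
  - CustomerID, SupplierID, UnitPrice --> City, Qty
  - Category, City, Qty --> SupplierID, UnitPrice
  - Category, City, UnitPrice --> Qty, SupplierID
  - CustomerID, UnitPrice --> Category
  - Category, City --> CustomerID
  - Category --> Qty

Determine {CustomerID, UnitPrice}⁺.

Start with {CustomerID, UnitPrice}.
CustomerID, UnitPrice --> Category applies; add {Category} → now {Category, CustomerID, UnitPrice}.
Category --> Qty applies; add {Qty} → now {Category, CustomerID, Qty, UnitPrice}.
No further FD applies.

{Category, CustomerID, Qty, UnitPrice}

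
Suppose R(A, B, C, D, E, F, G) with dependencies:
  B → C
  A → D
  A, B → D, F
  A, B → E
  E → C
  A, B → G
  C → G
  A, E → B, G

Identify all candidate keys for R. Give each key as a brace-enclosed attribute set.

{A} never appears on the right of any FD, so every key must include it.
{A, B}⁺ = {A, B, C, D, E, F, G}, which is every attribute, so {A, B} is a candidate key.
{A, E}⁺ = {A, B, C, D, E, F, G}, which is every attribute, so {A, E} is a candidate key.
Any other superkey properly contains one of these, so there are no further candidate keys.

{A, B}, {A, E}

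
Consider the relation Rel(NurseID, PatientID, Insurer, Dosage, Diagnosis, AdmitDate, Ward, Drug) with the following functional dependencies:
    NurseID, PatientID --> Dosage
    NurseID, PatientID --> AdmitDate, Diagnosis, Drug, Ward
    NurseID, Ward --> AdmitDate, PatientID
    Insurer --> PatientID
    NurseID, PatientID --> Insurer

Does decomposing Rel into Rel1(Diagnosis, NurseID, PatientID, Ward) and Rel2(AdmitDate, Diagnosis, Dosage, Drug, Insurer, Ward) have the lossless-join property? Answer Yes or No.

No

The shared attributes are {Diagnosis, Ward} and {Diagnosis, Ward}⁺ = {Diagnosis, Ward}.
The closure covers neither Rel1 nor Rel2 entirely; the join is not lossless.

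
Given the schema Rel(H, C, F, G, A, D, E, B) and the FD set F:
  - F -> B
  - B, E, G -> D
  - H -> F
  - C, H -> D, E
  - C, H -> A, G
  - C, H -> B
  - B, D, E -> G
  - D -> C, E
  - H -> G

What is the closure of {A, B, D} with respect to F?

Start with {A, B, D}.
D -> C, E applies; add {C, E} → now {A, B, C, D, E}.
B, D, E -> G applies; add {G} → now {A, B, C, D, E, G}.
No further FD applies.

{A, B, C, D, E, G}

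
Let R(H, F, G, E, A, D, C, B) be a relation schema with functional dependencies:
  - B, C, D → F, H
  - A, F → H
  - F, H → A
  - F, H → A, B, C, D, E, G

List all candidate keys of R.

{A, F}, {B, C, D}, {F, H}

{A, F}⁺ = {A, B, C, D, E, F, G, H}, which is every attribute, so {A, F} is a candidate key.
{F, H}⁺ = {A, B, C, D, E, F, G, H}, which is every attribute, so {F, H} is a candidate key.
{B, C, D}⁺ = {A, B, C, D, E, F, G, H}, which is every attribute, so {B, C, D} is a candidate key.
These are minimal and exhaustive — every other superkey contains one of them.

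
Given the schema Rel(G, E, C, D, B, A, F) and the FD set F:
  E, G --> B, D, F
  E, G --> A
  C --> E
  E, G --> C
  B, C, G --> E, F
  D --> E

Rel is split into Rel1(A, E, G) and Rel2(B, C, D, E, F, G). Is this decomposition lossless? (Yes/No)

Rel1 ∩ Rel2 = {E, G}; its closure under F is {A, B, C, D, E, F, G}.
Since Rel1 ⊆ {A, B, C, D, E, F, G}, the intersection is a superkey of Rel1; the decomposition is lossless.

Yes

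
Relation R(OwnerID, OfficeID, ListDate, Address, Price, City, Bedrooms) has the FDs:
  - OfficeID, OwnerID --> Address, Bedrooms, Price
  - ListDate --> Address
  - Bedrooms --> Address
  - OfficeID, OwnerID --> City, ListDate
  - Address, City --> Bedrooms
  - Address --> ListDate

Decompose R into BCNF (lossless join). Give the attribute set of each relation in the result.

{Address, ListDate}; {Bedrooms, City, OfficeID, OwnerID, Price}; {Bedrooms, ListDate}

Candidate key of the original relation: {OfficeID, OwnerID}.
In {Address, Bedrooms, City, ListDate, OfficeID, OwnerID, Price}, {ListDate} is not a superkey ({ListDate}⁺ restricted to this set is {Address, ListDate}), so split on ListDate --> Address into {Address, ListDate} and {Bedrooms, City, ListDate, OfficeID, OwnerID, Price}.
{Address, ListDate} is in BCNF.
In {Bedrooms, City, ListDate, OfficeID, OwnerID, Price}, {Bedrooms} is not a superkey ({Bedrooms}⁺ restricted to this set is {Bedrooms, ListDate}), so split on Bedrooms --> ListDate into {Bedrooms, ListDate} and {Bedrooms, City, OfficeID, OwnerID, Price}.
{Bedrooms, ListDate} is in BCNF.
{Bedrooms, City, OfficeID, OwnerID, Price} is in BCNF.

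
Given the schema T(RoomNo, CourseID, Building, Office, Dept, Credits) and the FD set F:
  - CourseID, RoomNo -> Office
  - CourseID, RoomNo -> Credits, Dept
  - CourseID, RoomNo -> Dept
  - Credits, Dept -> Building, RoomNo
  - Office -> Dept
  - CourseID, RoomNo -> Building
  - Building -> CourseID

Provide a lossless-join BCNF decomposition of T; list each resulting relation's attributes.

Candidate keys of the original relation: {Building, RoomNo}, {CourseID, RoomNo}, {Credits, Dept}, {Credits, Office}.
{Building, CourseID, Credits, Dept, Office, RoomNo}: {Office} determines {Dept, Office} here but is not a superkey — split on Office -> Dept, giving {Dept, Office} and {Building, CourseID, Credits, Office, RoomNo}.
{Dept, Office}: every determinant is a superkey — BCNF.
{Building, CourseID, Credits, Office, RoomNo}: {Building} determines {Building, CourseID} here but is not a superkey — split on Building -> CourseID, giving {Building, CourseID} and {Building, Credits, Office, RoomNo}.
{Building, CourseID}: every determinant is a superkey — BCNF.
{Building, Credits, Office, RoomNo}: every determinant is a superkey — BCNF.

{Building, CourseID}; {Building, Credits, Office, RoomNo}; {Dept, Office}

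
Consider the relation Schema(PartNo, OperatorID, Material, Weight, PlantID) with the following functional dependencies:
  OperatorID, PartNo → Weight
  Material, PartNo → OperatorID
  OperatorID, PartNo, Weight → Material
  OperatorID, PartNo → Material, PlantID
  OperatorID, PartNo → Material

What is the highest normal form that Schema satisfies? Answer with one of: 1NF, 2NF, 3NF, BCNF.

Candidate keys: {Material, PartNo}, {OperatorID, PartNo}. Prime attributes: {Material, OperatorID, PartNo}.
Every FD has a superkey on the left, so the relation is in BCNF.

BCNF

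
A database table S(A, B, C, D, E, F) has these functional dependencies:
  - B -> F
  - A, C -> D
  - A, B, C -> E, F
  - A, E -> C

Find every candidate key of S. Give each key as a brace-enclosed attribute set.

{A, B, C}, {A, B, E}

Attributes never on any right-hand side: {A, B} — every candidate key must contain all of them.
{A, B, C} is a candidate key since {A, B, C}⁺ = {A, B, C, D, E, F} covers every attribute.
{A, B, E} is a candidate key since {A, B, E}⁺ = {A, B, C, D, E, F} covers every attribute.
No proper subset of any of these is a key, and no other minimal superkey exists.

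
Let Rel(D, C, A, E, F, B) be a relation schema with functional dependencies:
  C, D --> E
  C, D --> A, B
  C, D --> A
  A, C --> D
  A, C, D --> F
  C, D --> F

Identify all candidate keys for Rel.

{A, C}, {C, D}

{C} never appears on the right of any FD, so every key must include it.
Closure of {A, C} is {A, B, C, D, E, F}, the whole schema; {A, C} is a candidate key.
Closure of {C, D} is {A, B, C, D, E, F}, the whole schema; {C, D} is a candidate key.
No proper subset of any of these is a key, and no other minimal superkey exists.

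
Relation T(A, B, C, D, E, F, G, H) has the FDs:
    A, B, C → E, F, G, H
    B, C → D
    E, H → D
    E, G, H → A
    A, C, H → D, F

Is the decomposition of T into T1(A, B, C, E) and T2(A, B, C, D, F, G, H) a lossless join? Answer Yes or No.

Yes

The shared attributes are {A, B, C} and {A, B, C}⁺ = {A, B, C, D, E, F, G, H}.
This includes all of T1, so the common attributes are a superkey of T1 — the join is lossless.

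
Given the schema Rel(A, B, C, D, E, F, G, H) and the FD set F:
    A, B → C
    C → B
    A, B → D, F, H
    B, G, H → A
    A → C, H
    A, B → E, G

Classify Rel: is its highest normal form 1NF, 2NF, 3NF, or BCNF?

3NF

Candidate keys: {A}, {B, G, H}, {C, G, H}. Prime attributes: {A, B, C, G, H}.
For C → B we have {C}⁺ = {B, C}; {C} is not a superkey, so BCNF fails.
Since {B} ⊆ prime attributes and every other non-superkey FD also has a prime right side, the schema is in 3NF.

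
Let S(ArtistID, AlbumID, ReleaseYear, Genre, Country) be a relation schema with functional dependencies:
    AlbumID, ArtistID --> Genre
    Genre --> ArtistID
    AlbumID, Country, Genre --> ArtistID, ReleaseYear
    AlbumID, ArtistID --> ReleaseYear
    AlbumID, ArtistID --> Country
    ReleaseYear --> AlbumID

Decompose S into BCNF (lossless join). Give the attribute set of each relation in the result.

{AlbumID, ReleaseYear}; {ArtistID, Genre}; {Country, Genre, ReleaseYear}

Candidate keys of the original relation: {AlbumID, ArtistID}, {AlbumID, Genre}, {ArtistID, ReleaseYear}, {Genre, ReleaseYear}.
Within {AlbumID, ArtistID, Country, Genre, ReleaseYear}: {Genre}⁺ ∩ {AlbumID, ArtistID, Country, Genre, ReleaseYear} = {ArtistID, Genre}, not the whole set, so Genre --> ArtistID violates BCNF; decompose into {ArtistID, Genre} and {AlbumID, Country, Genre, ReleaseYear}.
{ArtistID, Genre} is in BCNF.
Within {AlbumID, Country, Genre, ReleaseYear}: {ReleaseYear}⁺ ∩ {AlbumID, Country, Genre, ReleaseYear} = {AlbumID, ReleaseYear}, not the whole set, so ReleaseYear --> AlbumID violates BCNF; decompose into {AlbumID, ReleaseYear} and {Country, Genre, ReleaseYear}.
{AlbumID, ReleaseYear} is in BCNF.
{Country, Genre, ReleaseYear} is in BCNF.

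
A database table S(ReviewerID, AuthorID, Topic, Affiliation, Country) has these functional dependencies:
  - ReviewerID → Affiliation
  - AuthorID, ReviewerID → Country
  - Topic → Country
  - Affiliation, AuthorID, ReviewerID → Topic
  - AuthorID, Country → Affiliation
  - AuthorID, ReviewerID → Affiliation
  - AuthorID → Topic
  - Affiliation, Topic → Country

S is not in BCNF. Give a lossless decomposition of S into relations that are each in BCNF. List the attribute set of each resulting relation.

Candidate key of the original relation: {AuthorID, ReviewerID}.
Within {Affiliation, AuthorID, Country, ReviewerID, Topic}: {ReviewerID}⁺ ∩ {Affiliation, AuthorID, Country, ReviewerID, Topic} = {Affiliation, ReviewerID}, not the whole set, so ReviewerID → Affiliation violates BCNF; decompose into {Affiliation, ReviewerID} and {AuthorID, Country, ReviewerID, Topic}.
{Affiliation, ReviewerID} is in BCNF.
Within {AuthorID, Country, ReviewerID, Topic}: {Topic}⁺ ∩ {AuthorID, Country, ReviewerID, Topic} = {Country, Topic}, not the whole set, so Topic → Country violates BCNF; decompose into {Country, Topic} and {AuthorID, ReviewerID, Topic}.
{Country, Topic} is in BCNF.
Within {AuthorID, ReviewerID, Topic}: {AuthorID}⁺ ∩ {AuthorID, ReviewerID, Topic} = {AuthorID, Topic}, not the whole set, so AuthorID → Topic violates BCNF; decompose into {AuthorID, Topic} and {AuthorID, ReviewerID}.
{AuthorID, Topic} is in BCNF.
{AuthorID, ReviewerID} is in BCNF.

{Affiliation, ReviewerID}; {AuthorID, ReviewerID}; {AuthorID, Topic}; {Country, Topic}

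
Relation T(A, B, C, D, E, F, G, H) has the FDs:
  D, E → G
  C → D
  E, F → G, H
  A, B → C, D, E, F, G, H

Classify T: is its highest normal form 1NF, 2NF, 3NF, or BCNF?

2NF

Candidate key: {A, B}. Prime attributes: {A, B}.
For D, E → G we have {D, E}⁺ = {D, E, G}; {D, E} is not a superkey, so BCNF fails.
Because {G} is non-prime and the left side of D, E → G is not a superkey, the relation is not in 3NF.
No proper subset of a key has a non-prime attribute in its closure, so there is no partial dependency; 2NF holds.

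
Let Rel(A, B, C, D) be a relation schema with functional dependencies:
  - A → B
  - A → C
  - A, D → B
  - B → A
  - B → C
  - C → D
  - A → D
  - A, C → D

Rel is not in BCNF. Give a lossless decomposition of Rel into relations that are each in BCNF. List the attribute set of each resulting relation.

Candidate keys of the original relation: {A}, {B}.
Within {A, B, C, D}: {C}⁺ ∩ {A, B, C, D} = {C, D}, not the whole set, so C → D violates BCNF; decompose into {C, D} and {A, B, C}.
{C, D} has no BCNF violation.
{A, B, C} has no BCNF violation.

{A, B, C}; {C, D}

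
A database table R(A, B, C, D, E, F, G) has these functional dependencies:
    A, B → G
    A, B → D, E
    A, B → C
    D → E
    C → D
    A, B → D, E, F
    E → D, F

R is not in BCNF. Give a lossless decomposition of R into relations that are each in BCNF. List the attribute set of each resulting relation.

Candidate key of the original relation: {A, B}.
In {A, B, C, D, E, F, G}, {D} is not a superkey ({D}⁺ restricted to this set is {D, E, F}), so split on D → E, F into {D, E, F} and {A, B, C, D, G}.
{D, E, F} has no BCNF violation.
In {A, B, C, D, G}, {C} is not a superkey ({C}⁺ restricted to this set is {C, D}), so split on C → D into {C, D} and {A, B, C, G}.
{C, D} has no BCNF violation.
{A, B, C, G} has no BCNF violation.

{A, B, C, G}; {C, D}; {D, E, F}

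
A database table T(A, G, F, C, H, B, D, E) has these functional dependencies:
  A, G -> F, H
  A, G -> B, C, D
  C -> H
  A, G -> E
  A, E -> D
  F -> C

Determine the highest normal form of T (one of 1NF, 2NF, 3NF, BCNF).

2NF

Candidate key: {A, G}. Prime attributes: {A, G}.
C -> H: {C}⁺ = {C, H}, which is not all of the attributes, so the left side is not a superkey — BCNF is violated.
Because {H} is non-prime and the left side of C -> H is not a superkey, the relation is not in 3NF.
No non-prime attribute depends on a proper subset of any candidate key, so 2NF holds.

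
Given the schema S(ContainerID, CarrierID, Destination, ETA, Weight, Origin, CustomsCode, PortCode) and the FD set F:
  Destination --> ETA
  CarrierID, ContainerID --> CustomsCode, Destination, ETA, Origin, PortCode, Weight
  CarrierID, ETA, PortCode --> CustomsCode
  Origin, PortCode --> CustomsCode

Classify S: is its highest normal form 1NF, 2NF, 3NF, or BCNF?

2NF

Candidate key: {CarrierID, ContainerID}. Prime attributes: {CarrierID, ContainerID}.
For Destination --> ETA we have {Destination}⁺ = {Destination, ETA}; {Destination} is not a superkey, so BCNF fails.
Because {ETA} is non-prime and the left side of Destination --> ETA is not a superkey, the relation is not in 3NF.
No non-prime attribute depends on a proper subset of any candidate key, so 2NF holds.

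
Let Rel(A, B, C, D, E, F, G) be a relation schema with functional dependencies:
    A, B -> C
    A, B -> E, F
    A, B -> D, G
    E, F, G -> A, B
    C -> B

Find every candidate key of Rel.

{A, B}, {A, C}, {E, F, G}

{A, B} is a candidate key since {A, B}⁺ = {A, B, C, D, E, F, G} covers every attribute.
{A, C} is a candidate key since {A, C}⁺ = {A, B, C, D, E, F, G} covers every attribute.
{E, F, G} is a candidate key since {E, F, G}⁺ = {A, B, C, D, E, F, G} covers every attribute.
These are minimal and exhaustive — every other superkey contains one of them.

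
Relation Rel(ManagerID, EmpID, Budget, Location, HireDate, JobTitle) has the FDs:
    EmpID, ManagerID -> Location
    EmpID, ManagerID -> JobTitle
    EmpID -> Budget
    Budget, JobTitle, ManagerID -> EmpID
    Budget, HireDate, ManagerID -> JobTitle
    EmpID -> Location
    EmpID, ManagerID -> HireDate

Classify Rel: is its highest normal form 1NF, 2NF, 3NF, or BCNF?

Candidate keys: {Budget, HireDate, ManagerID}, {Budget, JobTitle, ManagerID}, {EmpID, ManagerID}. Prime attributes: {Budget, EmpID, HireDate, JobTitle, ManagerID}.
For EmpID -> Budget we have {EmpID}⁺ = {Budget, EmpID, Location}; {EmpID} is not a superkey, so BCNF fails.
EmpID -> Location has non-prime {Location} on the right and a non-superkey on the left, so 3NF fails.
Since {EmpID} ⊂ {EmpID, ManagerID} and {EmpID}⁺ ⊇ {Location} with {Location} non-prime, there is a partial dependency; 2NF fails.

1NF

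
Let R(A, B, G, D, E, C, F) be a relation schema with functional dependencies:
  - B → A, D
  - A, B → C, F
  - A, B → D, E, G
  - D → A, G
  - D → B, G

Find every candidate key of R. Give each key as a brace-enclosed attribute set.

{B} is a candidate key since {B}⁺ = {A, B, C, D, E, F, G} covers every attribute.
{D} is a candidate key since {D}⁺ = {A, B, C, D, E, F, G} covers every attribute.
No proper subset of any of these is a key, and no other minimal superkey exists.

{B}, {D}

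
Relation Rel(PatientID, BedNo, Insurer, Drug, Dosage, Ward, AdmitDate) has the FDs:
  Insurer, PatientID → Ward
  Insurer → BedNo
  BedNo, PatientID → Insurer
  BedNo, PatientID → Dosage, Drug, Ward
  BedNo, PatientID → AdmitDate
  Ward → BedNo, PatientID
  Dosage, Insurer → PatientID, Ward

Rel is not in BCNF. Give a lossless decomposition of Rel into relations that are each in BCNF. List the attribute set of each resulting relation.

{AdmitDate, Dosage, Drug, Insurer, PatientID, Ward}; {BedNo, Insurer}

Candidate keys of the original relation: {BedNo, PatientID}, {Dosage, Insurer}, {Insurer, PatientID}, {Ward}.
In {AdmitDate, BedNo, Dosage, Drug, Insurer, PatientID, Ward}, {Insurer} is not a superkey ({Insurer}⁺ restricted to this set is {BedNo, Insurer}), so split on Insurer → BedNo into {BedNo, Insurer} and {AdmitDate, Dosage, Drug, Insurer, PatientID, Ward}.
{BedNo, Insurer} is in BCNF.
{AdmitDate, Dosage, Drug, Insurer, PatientID, Ward} is in BCNF.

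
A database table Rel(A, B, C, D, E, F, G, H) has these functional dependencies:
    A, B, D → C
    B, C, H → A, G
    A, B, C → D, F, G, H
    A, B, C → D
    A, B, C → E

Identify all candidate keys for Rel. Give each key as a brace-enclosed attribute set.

{A, B, C}, {A, B, D}, {B, C, H}

{B} never appears on the right of any FD, so every key must include it.
{A, B, C}⁺ = {A, B, C, D, E, F, G, H} — all of the relation — so {A, B, C} is a candidate key.
{A, B, D}⁺ = {A, B, C, D, E, F, G, H} — all of the relation — so {A, B, D} is a candidate key.
{B, C, H}⁺ = {A, B, C, D, E, F, G, H} — all of the relation — so {B, C, H} is a candidate key.
Any other superkey properly contains one of these, so there are no further candidate keys.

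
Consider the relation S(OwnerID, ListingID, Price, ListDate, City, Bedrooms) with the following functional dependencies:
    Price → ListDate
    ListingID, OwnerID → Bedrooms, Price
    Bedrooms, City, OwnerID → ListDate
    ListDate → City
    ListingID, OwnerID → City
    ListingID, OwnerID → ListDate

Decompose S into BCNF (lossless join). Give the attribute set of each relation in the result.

Candidate key of the original relation: {ListingID, OwnerID}.
{Bedrooms, City, ListDate, ListingID, OwnerID, Price}: {Price} determines {City, ListDate, Price} here but is not a superkey — split on Price → City, ListDate, giving {City, ListDate, Price} and {Bedrooms, ListingID, OwnerID, Price}.
{City, ListDate, Price}: {ListDate} determines {City, ListDate} here but is not a superkey — split on ListDate → City, giving {City, ListDate} and {ListDate, Price}.
{City, ListDate}: every determinant is a superkey — BCNF.
{ListDate, Price}: every determinant is a superkey — BCNF.
{Bedrooms, ListingID, OwnerID, Price}: every determinant is a superkey — BCNF.

{Bedrooms, ListingID, OwnerID, Price}; {City, ListDate}; {ListDate, Price}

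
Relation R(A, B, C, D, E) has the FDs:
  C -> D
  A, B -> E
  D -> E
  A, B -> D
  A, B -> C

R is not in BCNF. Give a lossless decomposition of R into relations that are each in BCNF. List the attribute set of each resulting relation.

{A, B, C}; {C, D}; {D, E}

Candidate key of the original relation: {A, B}.
Within {A, B, C, D, E}: {C}⁺ ∩ {A, B, C, D, E} = {C, D, E}, not the whole set, so C -> D, E violates BCNF; decompose into {C, D, E} and {A, B, C}.
Within {C, D, E}: {D}⁺ ∩ {C, D, E} = {D, E}, not the whole set, so D -> E violates BCNF; decompose into {D, E} and {C, D}.
{D, E} is in BCNF.
{C, D} is in BCNF.
{A, B, C} is in BCNF.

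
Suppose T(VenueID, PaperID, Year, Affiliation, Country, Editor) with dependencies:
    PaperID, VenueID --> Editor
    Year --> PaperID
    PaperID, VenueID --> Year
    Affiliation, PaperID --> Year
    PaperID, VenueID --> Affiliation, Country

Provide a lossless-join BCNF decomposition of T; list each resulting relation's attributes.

Candidate keys of the original relation: {PaperID, VenueID}, {VenueID, Year}.
Within {Affiliation, Country, Editor, PaperID, VenueID, Year}: {Year}⁺ ∩ {Affiliation, Country, Editor, PaperID, VenueID, Year} = {PaperID, Year}, not the whole set, so Year --> PaperID violates BCNF; decompose into {PaperID, Year} and {Affiliation, Country, Editor, VenueID, Year}.
{PaperID, Year} is in BCNF.
{Affiliation, Country, Editor, VenueID, Year} is in BCNF.

{Affiliation, Country, Editor, VenueID, Year}; {PaperID, Year}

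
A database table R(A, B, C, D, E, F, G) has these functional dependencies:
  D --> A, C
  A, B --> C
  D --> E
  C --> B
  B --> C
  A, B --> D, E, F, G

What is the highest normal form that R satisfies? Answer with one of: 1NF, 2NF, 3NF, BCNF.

Candidate keys: {A, B}, {A, C}, {D}. Prime attributes: {A, B, C, D}.
C --> B breaks BCNF: {C}⁺ = {B, C}, so {C} is not a superkey.
Since {B} ⊆ prime attributes and every other non-superkey FD also has a prime right side, the schema is in 3NF.

3NF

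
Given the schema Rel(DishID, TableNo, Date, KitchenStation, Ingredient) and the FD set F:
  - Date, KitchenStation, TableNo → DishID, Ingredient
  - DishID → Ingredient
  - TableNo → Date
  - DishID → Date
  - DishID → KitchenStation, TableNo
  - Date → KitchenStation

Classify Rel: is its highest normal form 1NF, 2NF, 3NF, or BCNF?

Candidate keys: {DishID}, {TableNo}. Prime attributes: {DishID, TableNo}.
Date → KitchenStation breaks BCNF: {Date}⁺ = {Date, KitchenStation}, so {Date} is not a superkey.
Date → KitchenStation has non-prime {KitchenStation} on the right and a non-superkey on the left, so 3NF fails.
With only single-attribute keys there can be no partial dependency, so 2NF holds.

2NF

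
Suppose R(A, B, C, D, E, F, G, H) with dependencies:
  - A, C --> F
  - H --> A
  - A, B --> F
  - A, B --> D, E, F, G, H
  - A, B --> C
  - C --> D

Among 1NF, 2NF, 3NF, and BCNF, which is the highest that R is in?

2NF

Candidate keys: {A, B}, {B, H}. Prime attributes: {A, B, H}.
For A, C --> F we have {A, C}⁺ = {A, C, D, F}; {A, C} is not a superkey, so BCNF fails.
Because {F} is non-prime and the left side of A, C --> F is not a superkey, the relation is not in 3NF.
Checking every proper subset of each key, none determines a non-prime attribute — 2NF is satisfied.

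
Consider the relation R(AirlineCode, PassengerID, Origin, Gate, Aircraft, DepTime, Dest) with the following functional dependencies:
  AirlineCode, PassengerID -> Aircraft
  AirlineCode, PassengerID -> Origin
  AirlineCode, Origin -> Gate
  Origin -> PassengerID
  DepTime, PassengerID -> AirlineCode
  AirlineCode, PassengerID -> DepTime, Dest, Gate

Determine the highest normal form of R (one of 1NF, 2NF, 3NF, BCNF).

Candidate keys: {AirlineCode, Origin}, {AirlineCode, PassengerID}, {DepTime, Origin}, {DepTime, PassengerID}. Prime attributes: {AirlineCode, DepTime, Origin, PassengerID}.
Origin -> PassengerID breaks BCNF: {Origin}⁺ = {Origin, PassengerID}, so {Origin} is not a superkey.
Its right-hand attributes {PassengerID} are all prime, as are those of every other non-superkey FD — the relation is in 3NF.

3NF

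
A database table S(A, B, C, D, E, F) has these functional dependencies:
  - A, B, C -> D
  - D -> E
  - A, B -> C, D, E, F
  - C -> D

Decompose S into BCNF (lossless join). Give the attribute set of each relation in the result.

{A, B, C, F}; {C, D}; {D, E}

Candidate key of the original relation: {A, B}.
In {A, B, C, D, E, F}, {D} is not a superkey ({D}⁺ restricted to this set is {D, E}), so split on D -> E into {D, E} and {A, B, C, D, F}.
{D, E} has no BCNF violation.
In {A, B, C, D, F}, {C} is not a superkey ({C}⁺ restricted to this set is {C, D}), so split on C -> D into {C, D} and {A, B, C, F}.
{C, D} has no BCNF violation.
{A, B, C, F} has no BCNF violation.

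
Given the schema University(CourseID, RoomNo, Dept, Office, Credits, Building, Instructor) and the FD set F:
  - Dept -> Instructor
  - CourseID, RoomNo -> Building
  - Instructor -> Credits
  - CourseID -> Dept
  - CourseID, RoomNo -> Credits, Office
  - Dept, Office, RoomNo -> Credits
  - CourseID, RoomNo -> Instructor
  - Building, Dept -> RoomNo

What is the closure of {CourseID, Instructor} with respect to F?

Start with {CourseID, Instructor}.
Instructor -> Credits applies; add {Credits} → now {CourseID, Credits, Instructor}.
CourseID -> Dept applies; add {Dept} → now {CourseID, Credits, Dept, Instructor}.
No further FD applies.

{CourseID, Credits, Dept, Instructor}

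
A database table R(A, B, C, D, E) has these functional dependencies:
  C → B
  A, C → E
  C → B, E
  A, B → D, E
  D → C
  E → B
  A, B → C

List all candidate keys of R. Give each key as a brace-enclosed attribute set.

{A, B}, {A, C}, {A, D}, {A, E}

Attributes never on any right-hand side: {A} — every candidate key must contain it.
{A, B}⁺ = {A, B, C, D, E} — all of the relation — so {A, B} is a candidate key.
{A, C}⁺ = {A, B, C, D, E} — all of the relation — so {A, C} is a candidate key.
{A, D}⁺ = {A, B, C, D, E} — all of the relation — so {A, D} is a candidate key.
{A, E}⁺ = {A, B, C, D, E} — all of the relation — so {A, E} is a candidate key.
These are minimal and exhaustive — every other superkey contains one of them.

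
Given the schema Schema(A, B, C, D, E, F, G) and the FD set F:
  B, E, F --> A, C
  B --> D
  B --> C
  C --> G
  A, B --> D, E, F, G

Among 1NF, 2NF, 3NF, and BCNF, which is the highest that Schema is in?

1NF

Candidate keys: {A, B}, {B, E, F}. Prime attributes: {A, B, E, F}.
For B --> D we have {B}⁺ = {B, C, D, G}; {B} is not a superkey, so BCNF fails.
B --> D determines the non-prime attribute {D} from a non-superkey — 3NF is violated.
{B} is a proper subset of the key {A, B}, and {B}⁺ contains the non-prime attributes {C, D, G} — a partial dependency, so 2NF is violated.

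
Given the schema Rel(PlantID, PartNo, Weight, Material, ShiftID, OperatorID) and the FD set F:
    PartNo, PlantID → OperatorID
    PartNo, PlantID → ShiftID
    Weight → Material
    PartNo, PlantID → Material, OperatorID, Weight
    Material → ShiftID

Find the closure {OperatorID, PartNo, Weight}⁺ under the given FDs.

Start with {OperatorID, PartNo, Weight}.
Weight → Material applies; add {Material} → now {Material, OperatorID, PartNo, Weight}.
Material → ShiftID applies; add {ShiftID} → now {Material, OperatorID, PartNo, ShiftID, Weight}.
No further FD applies.

{Material, OperatorID, PartNo, ShiftID, Weight}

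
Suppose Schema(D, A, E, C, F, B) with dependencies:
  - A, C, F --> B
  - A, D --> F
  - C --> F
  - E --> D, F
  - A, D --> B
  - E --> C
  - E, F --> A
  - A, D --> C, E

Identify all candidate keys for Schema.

{A, D}, {E}

{E} is a candidate key since {E}⁺ = {A, B, C, D, E, F} covers every attribute.
{A, D} is a candidate key since {A, D}⁺ = {A, B, C, D, E, F} covers every attribute.
Any other superkey properly contains one of these, so there are no further candidate keys.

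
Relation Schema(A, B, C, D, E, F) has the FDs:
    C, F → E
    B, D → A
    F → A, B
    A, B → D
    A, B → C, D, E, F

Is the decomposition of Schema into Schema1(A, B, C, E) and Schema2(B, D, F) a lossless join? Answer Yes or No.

No

Common attributes: {B}; their closure is {B}.
Neither Schema1 nor Schema2 is contained in that closure, so the decomposition is lossy.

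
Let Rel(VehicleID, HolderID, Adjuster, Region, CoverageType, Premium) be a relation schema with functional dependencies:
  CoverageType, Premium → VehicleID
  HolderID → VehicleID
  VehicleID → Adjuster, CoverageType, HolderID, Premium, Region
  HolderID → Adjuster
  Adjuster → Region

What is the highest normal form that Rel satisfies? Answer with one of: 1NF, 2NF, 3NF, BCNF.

Candidate keys: {CoverageType, Premium}, {HolderID}, {VehicleID}. Prime attributes: {CoverageType, HolderID, Premium, VehicleID}.
Adjuster → Region breaks BCNF: {Adjuster}⁺ = {Adjuster, Region}, so {Adjuster} is not a superkey.
Adjuster → Region determines the non-prime attribute {Region} from a non-superkey — 3NF is violated.
No proper subset of a key has a non-prime attribute in its closure, so there is no partial dependency; 2NF holds.

2NF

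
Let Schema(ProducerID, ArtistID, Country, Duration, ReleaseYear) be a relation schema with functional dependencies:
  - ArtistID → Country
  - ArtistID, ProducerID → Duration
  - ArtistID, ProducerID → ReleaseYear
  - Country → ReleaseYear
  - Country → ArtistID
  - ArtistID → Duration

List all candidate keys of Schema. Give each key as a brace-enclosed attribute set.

Attributes never on any right-hand side: {ProducerID} — every candidate key must contain it.
{ArtistID, ProducerID} is a candidate key since {ArtistID, ProducerID}⁺ = {ArtistID, Country, Duration, ProducerID, ReleaseYear} covers every attribute.
{Country, ProducerID} is a candidate key since {Country, ProducerID}⁺ = {ArtistID, Country, Duration, ProducerID, ReleaseYear} covers every attribute.
These are minimal and exhaustive — every other superkey contains one of them.

{ArtistID, ProducerID}, {Country, ProducerID}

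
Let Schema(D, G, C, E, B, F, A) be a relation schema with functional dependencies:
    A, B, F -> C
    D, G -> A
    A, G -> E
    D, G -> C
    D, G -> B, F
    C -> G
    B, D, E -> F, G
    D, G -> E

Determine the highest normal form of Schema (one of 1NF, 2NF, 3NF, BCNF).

Candidate keys: {A, B, D, F}, {B, D, E}, {C, D}, {D, G}. Prime attributes: {A, B, C, D, E, F, G}.
A, B, F -> C breaks BCNF: {A, B, F}⁺ = {A, B, C, E, F, G}, so {A, B, F} is not a superkey.
Since {C} ⊆ prime attributes and every other non-superkey FD also has a prime right side, the schema is in 3NF.

3NF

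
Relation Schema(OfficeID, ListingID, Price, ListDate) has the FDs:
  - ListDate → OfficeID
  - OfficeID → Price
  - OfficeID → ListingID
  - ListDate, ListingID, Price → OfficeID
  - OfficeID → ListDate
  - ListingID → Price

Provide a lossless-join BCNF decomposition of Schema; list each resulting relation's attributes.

Candidate keys of the original relation: {ListDate}, {OfficeID}.
{ListDate, ListingID, OfficeID, Price}: {ListingID} determines {ListingID, Price} here but is not a superkey — split on ListingID → Price, giving {ListingID, Price} and {ListDate, ListingID, OfficeID}.
{ListingID, Price}: every determinant is a superkey — BCNF.
{ListDate, ListingID, OfficeID}: every determinant is a superkey — BCNF.

{ListDate, ListingID, OfficeID}; {ListingID, Price}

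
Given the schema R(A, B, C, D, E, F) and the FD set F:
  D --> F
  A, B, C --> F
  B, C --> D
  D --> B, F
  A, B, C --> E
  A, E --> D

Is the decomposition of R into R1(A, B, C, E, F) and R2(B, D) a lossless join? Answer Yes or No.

R1 ∩ R2 = {B}; its closure under F is {B}.
The closure covers neither R1 nor R2 entirely; the join is not lossless.

No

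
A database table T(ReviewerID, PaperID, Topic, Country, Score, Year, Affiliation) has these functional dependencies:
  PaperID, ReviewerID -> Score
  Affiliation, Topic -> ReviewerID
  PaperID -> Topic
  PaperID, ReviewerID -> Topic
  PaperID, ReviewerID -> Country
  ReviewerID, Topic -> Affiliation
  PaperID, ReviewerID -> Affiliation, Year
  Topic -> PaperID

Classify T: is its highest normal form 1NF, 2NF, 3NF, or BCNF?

3NF

Candidate keys: {Affiliation, PaperID}, {Affiliation, Topic}, {PaperID, ReviewerID}, {ReviewerID, Topic}. Prime attributes: {Affiliation, PaperID, ReviewerID, Topic}.
PaperID -> Topic: {PaperID}⁺ = {PaperID, Topic}, which is not all of the attributes, so the left side is not a superkey — BCNF is violated.
Since {Topic} ⊆ prime attributes and every other non-superkey FD also has a prime right side, the schema is in 3NF.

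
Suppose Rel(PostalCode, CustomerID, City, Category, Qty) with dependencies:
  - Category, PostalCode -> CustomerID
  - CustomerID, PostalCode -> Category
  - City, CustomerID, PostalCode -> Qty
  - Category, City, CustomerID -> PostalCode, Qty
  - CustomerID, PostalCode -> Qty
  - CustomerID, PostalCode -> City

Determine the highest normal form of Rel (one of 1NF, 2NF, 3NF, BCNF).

Candidate keys: {Category, City, CustomerID}, {Category, PostalCode}, {CustomerID, PostalCode}. Prime attributes: {Category, City, CustomerID, PostalCode}.
Each dependency's left side is a superkey — BCNF holds.

BCNF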